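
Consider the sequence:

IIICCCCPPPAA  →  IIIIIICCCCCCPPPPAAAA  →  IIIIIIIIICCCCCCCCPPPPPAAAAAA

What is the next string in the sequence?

Term n consists of 3n I's, followed by 2n+2 C's, followed by n+2 P's, followed by 2n A's (n = 1, 2, …).
For the next term, n = 4, so the run lengths are 12, 10, 6, 8.

IIIIIIIIIIIICCCCCCCCCCPPPPPPAAAAAAAA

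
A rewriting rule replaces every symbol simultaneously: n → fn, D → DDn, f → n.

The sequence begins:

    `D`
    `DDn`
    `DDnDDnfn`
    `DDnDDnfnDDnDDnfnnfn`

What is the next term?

Applying the rule to each of the 19 symbols of DDnDDnfnDDnDDnfnnfn gives the pieces DDn DDn fn DDn DDn fn n fn DDn DDn fn DDn DDn fn n fn fn n fn, which concatenate to the answer.

DDnDDnfnDDnDDnfnnfnDDnDDnfnDDnDDnfnnfnfnnfn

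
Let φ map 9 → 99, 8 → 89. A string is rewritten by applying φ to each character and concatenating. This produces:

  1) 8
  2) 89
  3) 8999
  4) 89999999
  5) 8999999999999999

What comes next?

Rewriting the 16 symbols of 8999999999999999 one by one yields 89 99 99 99 99 99 99 99 99 99 99 99 99 99 99 99; concatenated:

89999999999999999999999999999999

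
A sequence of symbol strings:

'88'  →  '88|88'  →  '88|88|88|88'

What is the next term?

88|88|88|88|88|88|88|88

Each string is two copies of the previous one joined by '|'.
So the next term is two copies of 88|88|88|88 with '|' between the halves.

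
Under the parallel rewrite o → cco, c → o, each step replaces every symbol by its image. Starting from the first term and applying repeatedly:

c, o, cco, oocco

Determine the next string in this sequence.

ccoccooocco

Apply φ to oocco symbol by symbol: o→cco, o→cco, c→o, c→o, o→cco; joined: cco cco o o cco.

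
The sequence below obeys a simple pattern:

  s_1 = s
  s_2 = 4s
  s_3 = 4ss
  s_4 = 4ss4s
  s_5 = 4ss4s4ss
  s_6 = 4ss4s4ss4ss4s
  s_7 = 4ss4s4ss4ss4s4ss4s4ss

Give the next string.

4ss4s4ss4ss4s4ss4s4ss4ss4s4ss4ss4s

From term 3 onward, concatenate the last term with the second-to-last: 4s·s = 4ss, 4ss·4s = 4ss4s, …
Continuing: 4ss4s4ss4ss4s4ss4s4ss · 4ss4s4ss4ss4s gives term 8.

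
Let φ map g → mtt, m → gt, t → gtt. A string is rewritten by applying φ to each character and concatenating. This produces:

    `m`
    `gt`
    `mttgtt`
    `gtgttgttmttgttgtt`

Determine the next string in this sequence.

Applying the rule to each of the 17 symbols of gtgttgttmttgttgtt gives the pieces mtt gtt mtt gtt gtt mtt gtt gtt gt gtt gtt mtt gtt gtt mtt gtt gtt, which concatenate to the answer.

mttgttmttgttgttmttgttgttgtgttgttmttgttgttmttgttgtt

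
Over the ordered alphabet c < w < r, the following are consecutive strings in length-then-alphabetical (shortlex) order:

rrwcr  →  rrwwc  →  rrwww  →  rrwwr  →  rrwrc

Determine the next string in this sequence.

rrwrw

Find the rightmost character of rrwrc below r, bump it to the next letter, and reset everything to its right to c.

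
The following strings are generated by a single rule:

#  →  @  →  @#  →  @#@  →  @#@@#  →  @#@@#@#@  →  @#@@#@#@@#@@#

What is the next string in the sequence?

@#@@#@#@@#@@#@#@@#@#@

Each term (from the third on) is the previous term followed by the one before it: term 3 = @·# = @#.
Continuing: @#@@#@#@@#@@# · @#@@#@#@ gives term 8.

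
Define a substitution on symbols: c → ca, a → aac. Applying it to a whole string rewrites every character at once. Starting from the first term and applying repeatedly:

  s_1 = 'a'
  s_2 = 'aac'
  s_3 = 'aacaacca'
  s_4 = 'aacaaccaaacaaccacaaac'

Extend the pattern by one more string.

aacaaccaaacaaccacaaacaacaaccaaacaaccacaaaccaaacaacaacca

Replace each of the 21 characters of aacaaccaaacaaccacaaac in place — aac aac ca aac aac ca ca aac aac aac ca aac aac ca ca aac ca aac aac aac ca — and concatenate.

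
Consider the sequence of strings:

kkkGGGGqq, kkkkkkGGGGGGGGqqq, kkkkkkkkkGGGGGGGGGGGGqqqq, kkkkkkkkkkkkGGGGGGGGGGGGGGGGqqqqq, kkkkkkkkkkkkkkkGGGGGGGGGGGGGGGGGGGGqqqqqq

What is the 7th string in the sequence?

Reading off run lengths: k runs 3, 6, 9, 12, 15; G runs 4, 8, 12, 16, 20; q runs 2, 3, 4, 5, 6 — each is linear in n (n = 1, 2, …).
Setting n = 7 gives 21, 28, 8 characters in each block.

kkkkkkkkkkkkkkkkkkkkkGGGGGGGGGGGGGGGGGGGGGGGGGGGGqqqqqqqq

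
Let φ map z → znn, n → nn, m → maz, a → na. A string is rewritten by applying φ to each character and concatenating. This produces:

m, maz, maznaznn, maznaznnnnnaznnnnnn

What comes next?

φ(maznaznnnnnaznnnnnn) expands symbol-by-symbol to maz na znn nn na znn nn nn nn nn nn na znn nn nn nn nn nn nn; joining the 19 pieces gives the next term.

maznaznnnnnaznnnnnnnnnnnnnaznnnnnnnnnnnnnn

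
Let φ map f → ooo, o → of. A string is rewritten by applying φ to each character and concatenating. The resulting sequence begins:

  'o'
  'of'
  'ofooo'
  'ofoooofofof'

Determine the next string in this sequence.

Rewriting each symbol of ofoooofofof: o→of, f→ooo, o→of, o→of, o→of, o→of, f→ooo, o→of, f→ooo, o→of, f→ooo, which concatenates to of ooo of of of of ooo of ooo of ooo.

ofoooofofofofoooofoooofooo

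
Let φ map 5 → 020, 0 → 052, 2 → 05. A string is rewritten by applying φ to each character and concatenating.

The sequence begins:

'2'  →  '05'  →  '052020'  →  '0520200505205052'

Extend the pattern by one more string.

Rewriting the 16 symbols of 0520200505205052 one by one yields 052 020 05 052 05 052 052 020 052 020 05 052 020 052 020 05; concatenated:

05202005052050520520200520200505202005202005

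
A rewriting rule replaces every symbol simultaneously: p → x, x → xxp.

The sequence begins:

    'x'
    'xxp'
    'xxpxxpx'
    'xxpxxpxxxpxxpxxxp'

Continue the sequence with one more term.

Replace each of the 17 characters of xxpxxpxxxpxxpxxxp in place — xxp xxp x xxp xxp x xxp xxp xxp x xxp xxp x xxp xxp xxp x — and concatenate.

xxpxxpxxxpxxpxxxpxxpxxpxxxpxxpxxxpxxpxxpx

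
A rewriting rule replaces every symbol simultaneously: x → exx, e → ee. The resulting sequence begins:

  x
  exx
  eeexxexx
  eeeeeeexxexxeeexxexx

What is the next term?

Applying the rule to each of the 20 symbols of eeeeeeexxexxeeexxexx gives the pieces ee ee ee ee ee ee ee exx exx ee exx exx ee ee ee exx exx ee exx exx, which concatenate to the answer.

eeeeeeeeeeeeeeexxexxeeexxexxeeeeeeexxexxeeexxexx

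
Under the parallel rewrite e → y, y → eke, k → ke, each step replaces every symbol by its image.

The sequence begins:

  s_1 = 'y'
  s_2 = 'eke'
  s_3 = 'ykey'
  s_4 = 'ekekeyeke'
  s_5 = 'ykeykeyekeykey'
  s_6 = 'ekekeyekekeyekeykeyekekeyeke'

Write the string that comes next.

ykeykeyekeykeykeyekeykeyekekeyekeykeykeyekeykey

Replace each of the 28 characters of ekekeyekekeyekeykeyekekeyeke in place — y ke y ke y eke y ke y ke y eke y ke y eke ke y eke y ke y ke y eke y ke y — and concatenate.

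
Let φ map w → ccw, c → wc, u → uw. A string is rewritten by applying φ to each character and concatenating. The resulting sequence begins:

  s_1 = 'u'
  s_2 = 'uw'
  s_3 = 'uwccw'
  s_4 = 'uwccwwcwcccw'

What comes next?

Apply φ to uwccwwcwcccw symbol by symbol: u→uw, w→ccw, c→wc, c→wc, w→ccw, w→ccw, c→wc, w→ccw, c→wc, c→wc, c→wc, w→ccw; joined: uw ccw wc wc ccw ccw wc ccw wc wc wc ccw.

uwccwwcwcccwccwwcccwwcwcwcccw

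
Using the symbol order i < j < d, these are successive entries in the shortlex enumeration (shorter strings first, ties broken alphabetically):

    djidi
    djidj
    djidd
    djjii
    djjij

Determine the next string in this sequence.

djjid

Treat djjij as a base-3 numeral over the given alphabet and add one, carrying through any trailing d's.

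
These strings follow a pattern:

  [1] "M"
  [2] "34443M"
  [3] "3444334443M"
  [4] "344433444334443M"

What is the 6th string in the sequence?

Every step adds 34443 at the front: s(k+1) = 34443·s(k).
From 344433444334443M, 2 further steps: 344433444334443M → 34443344433444334443M → (answer).

3444334443344433444334443M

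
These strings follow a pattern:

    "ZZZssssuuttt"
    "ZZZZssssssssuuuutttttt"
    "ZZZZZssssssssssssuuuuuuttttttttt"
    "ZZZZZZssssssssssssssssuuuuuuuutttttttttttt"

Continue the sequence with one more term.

Term n consists of n+2 Z's, followed by 4n s's, followed by 2n u's, followed by 3n t's (n = 1, 2, …).
Setting n = 5 gives 7, 20, 10, 15 characters in each block.

ZZZZZZZssssssssssssssssssssuuuuuuuuuuttttttttttttttt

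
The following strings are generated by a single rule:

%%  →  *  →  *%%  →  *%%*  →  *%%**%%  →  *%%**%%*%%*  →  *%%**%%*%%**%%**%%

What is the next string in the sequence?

From term 3 onward, concatenate the last term with the second-to-last: *·%% = *%%, *%%·* = *%%*, …
Continuing: *%%**%%*%%**%%**%% · *%%**%%*%%* gives term 8.

*%%**%%*%%**%%**%%*%%**%%*%%*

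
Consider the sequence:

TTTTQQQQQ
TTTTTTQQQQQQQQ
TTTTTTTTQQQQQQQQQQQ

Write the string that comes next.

TTTTTTTTTTQQQQQQQQQQQQQQ

Reading off run lengths: T runs 4, 6, 8; Q runs 5, 8, 11 — each is linear in n, where the shown terms are n = 2, 3, 4.
At n = 5 the blocks have lengths 10, 14.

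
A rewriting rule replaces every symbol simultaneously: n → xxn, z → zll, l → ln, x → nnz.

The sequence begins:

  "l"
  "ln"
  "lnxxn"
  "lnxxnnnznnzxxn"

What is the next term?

Rewriting the 14 symbols of lnxxnnnznnzxxn one by one yields ln xxn nnz nnz xxn xxn xxn zll xxn xxn zll nnz nnz xxn; concatenated:

lnxxnnnznnzxxnxxnxxnzllxxnxxnzllnnznnzxxn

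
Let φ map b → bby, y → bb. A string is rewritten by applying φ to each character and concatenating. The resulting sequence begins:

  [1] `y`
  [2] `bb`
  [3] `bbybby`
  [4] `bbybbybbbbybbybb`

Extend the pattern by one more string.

bbybbybbbbybbybbbbybbybbybbybbbbybbybbbbybby

Applying the rule to each of the 16 symbols of bbybbybbbbybbybb gives the pieces bby bby bb bby bby bb bby bby bby bby bb bby bby bb bby bby, which concatenate to the answer.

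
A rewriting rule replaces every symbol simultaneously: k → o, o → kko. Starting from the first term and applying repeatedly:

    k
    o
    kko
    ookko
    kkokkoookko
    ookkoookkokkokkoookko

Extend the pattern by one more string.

φ(ookkoookkokkokkoookko) expands symbol-by-symbol to kko kko o o kko kko kko o o kko o o kko o o kko kko kko o o kko; joining the 21 pieces gives the next term.

kkokkoookkokkokkoookkoookkoookkokkokkoookko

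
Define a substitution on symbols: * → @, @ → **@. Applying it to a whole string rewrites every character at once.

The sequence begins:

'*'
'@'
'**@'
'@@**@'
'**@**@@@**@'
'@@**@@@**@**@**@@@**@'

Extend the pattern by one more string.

Replace each of the 21 characters of @@**@@@**@**@**@@@**@ in place — **@ **@ @ @ **@ **@ **@ @ @ **@ @ @ **@ @ @ **@ **@ **@ @ @ **@ — and concatenate.

**@**@@@**@**@**@@@**@@@**@@@**@**@**@@@**@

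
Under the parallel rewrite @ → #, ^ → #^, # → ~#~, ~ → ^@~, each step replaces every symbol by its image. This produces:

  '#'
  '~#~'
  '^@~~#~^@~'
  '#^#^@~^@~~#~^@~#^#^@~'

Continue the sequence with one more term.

~#~#^~#~#^#^@~#^#^@~^@~~#~^@~#^#^@~~#~#^~#~#^#^@~

φ(#^#^@~^@~~#~^@~#^#^@~) expands symbol-by-symbol to ~#~ #^ ~#~ #^ # ^@~ #^ # ^@~ ^@~ ~#~ ^@~ #^ # ^@~ ~#~ #^ ~#~ #^ # ^@~; joining the 21 pieces gives the next term.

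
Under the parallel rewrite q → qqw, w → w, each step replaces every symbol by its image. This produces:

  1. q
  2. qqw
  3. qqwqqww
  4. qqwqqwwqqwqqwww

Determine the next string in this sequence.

qqwqqwwqqwqqwwwqqwqqwwqqwqqwwww

Applying the rule to each of the 15 symbols of qqwqqwwqqwqqwww gives the pieces qqw qqw w qqw qqw w w qqw qqw w qqw qqw w w w, which concatenate to the answer.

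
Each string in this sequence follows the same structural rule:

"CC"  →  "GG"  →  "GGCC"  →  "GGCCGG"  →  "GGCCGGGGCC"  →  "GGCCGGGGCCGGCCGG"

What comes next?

GGCCGGGGCCGGCCGGGGCCGGGGCC

This is a Fibonacci-style word recurrence s(k) = s(k−1)·s(k−2): e.g. GG·CC = GGCC.
The next term joins GGCCGGGGCCGGCCGG and GGCCGGGGCC.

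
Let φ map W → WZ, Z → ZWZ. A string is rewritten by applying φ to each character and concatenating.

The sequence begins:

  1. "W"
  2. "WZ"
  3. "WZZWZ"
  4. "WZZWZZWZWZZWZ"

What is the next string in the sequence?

WZZWZZWZWZZWZZWZWZZWZWZZWZZWZWZZWZ

φ(WZZWZZWZWZZWZ) expands symbol-by-symbol to WZ ZWZ ZWZ WZ ZWZ ZWZ WZ ZWZ WZ ZWZ ZWZ WZ ZWZ; joining the 13 pieces gives the next term.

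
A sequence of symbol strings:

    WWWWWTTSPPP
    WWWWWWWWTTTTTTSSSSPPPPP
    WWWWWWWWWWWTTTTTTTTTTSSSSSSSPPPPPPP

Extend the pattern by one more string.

Reading off run lengths: W runs 5, 8, 11; T runs 2, 6, 10; S runs 1, 4, 7; P runs 3, 5, 7 — each is linear in n (n = 1, 2, …).
For the next term, n = 4, so the run lengths are 14, 14, 10, 9.

WWWWWWWWWWWWWWTTTTTTTTTTTTTTSSSSSSSSSSPPPPPPPPP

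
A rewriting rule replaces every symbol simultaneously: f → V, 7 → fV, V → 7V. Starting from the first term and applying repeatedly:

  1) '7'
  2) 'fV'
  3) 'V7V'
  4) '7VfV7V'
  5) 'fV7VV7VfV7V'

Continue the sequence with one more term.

V7VfV7V7VfV7VV7VfV7V

Apply φ to fV7VV7VfV7V symbol by symbol: f→V, V→7V, 7→fV, V→7V, V→7V, 7→fV, V→7V, f→V, V→7V, 7→fV, V→7V; joined: V 7V fV 7V 7V fV 7V V 7V fV 7V.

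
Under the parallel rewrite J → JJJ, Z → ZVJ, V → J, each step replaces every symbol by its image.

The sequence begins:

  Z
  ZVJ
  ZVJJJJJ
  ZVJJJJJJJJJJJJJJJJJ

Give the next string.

ZVJJJJJJJJJJJJJJJJJJJJJJJJJJJJJJJJJJJJJJJJJJJJJJJJJJJJJ

Applying the rule to each of the 19 symbols of ZVJJJJJJJJJJJJJJJJJ gives the pieces ZVJ J JJJ JJJ JJJ JJJ JJJ JJJ JJJ JJJ JJJ JJJ JJJ JJJ JJJ JJJ JJJ JJJ JJJ, which concatenate to the answer.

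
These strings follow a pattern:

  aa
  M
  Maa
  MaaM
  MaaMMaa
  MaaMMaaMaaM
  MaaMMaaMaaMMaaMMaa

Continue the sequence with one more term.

This is a Fibonacci-style word recurrence s(k) = s(k−1)·s(k−2): e.g. M·aa = Maa.
So term 8 is MaaMMaaMaaMMaaMMaa·MaaMMaaMaaM.

MaaMMaaMaaMMaaMMaaMaaMMaaMaaM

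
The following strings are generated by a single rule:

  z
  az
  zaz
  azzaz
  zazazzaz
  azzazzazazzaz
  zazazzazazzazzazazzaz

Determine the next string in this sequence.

From term 3 onward, concatenate the second-to-last term with the last: z·az = zaz, az·zaz = azzaz, …
So term 8 is azzazzazazzaz·zazazzazazzazzazazzaz.

azzazzazazzazzazazzazazzazzazazzaz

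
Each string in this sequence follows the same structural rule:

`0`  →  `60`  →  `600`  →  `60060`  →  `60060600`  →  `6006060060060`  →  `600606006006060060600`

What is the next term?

This is a Fibonacci-style word recurrence s(k) = s(k−1)·s(k−2): e.g. 60·0 = 600.
So term 8 is 600606006006060060600·6006060060060.

6006060060060600606006006060060060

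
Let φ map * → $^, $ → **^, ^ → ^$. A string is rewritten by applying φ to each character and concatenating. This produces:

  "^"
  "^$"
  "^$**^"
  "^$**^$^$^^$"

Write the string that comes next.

Expanding ^$**^$^$^^$: ^→^$, $→**^, *→$^, *→$^, ^→^$, $→**^, ^→^$, $→**^, ^→^$, ^→^$, $→**^. Concatenated: ^$ **^ $^ $^ ^$ **^ ^$ **^ ^$ ^$ **^.

^$**^$^$^^$**^^$**^^$^$**^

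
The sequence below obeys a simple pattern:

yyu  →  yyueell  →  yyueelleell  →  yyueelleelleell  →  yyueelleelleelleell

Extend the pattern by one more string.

yyueelleelleelleelleell

The strings grow by a fixed suffix eell each time.
So the next term is yyueelleelleelleell·eell.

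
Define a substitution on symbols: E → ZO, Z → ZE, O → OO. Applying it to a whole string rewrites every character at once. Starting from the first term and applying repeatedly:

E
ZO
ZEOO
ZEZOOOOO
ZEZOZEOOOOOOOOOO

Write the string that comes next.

ZEZOZEOOZEZOOOOOOOOOOOOOOOOOOOOO

Replace each of the 16 characters of ZEZOZEOOOOOOOOOO in place — ZE ZO ZE OO ZE ZO OO OO OO OO OO OO OO OO OO OO — and concatenate.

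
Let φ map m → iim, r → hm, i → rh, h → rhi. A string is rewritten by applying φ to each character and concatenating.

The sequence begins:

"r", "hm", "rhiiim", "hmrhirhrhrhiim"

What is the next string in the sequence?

Rewriting the 14 symbols of hmrhirhrhrhiim one by one yields rhi iim hm rhi rh hm rhi hm rhi hm rhi rh rh iim; concatenated:

rhiiimhmrhirhhmrhihmrhihmrhirhrhiim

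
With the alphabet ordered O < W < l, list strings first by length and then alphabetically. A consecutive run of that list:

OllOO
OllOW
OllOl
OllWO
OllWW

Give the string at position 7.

OlllO

Continuing the enumeration 2 steps past OllWW: OllWW → OllWl → (answer).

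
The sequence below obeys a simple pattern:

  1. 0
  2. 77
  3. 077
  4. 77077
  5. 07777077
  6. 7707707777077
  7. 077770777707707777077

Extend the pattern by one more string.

Each term (from the third on) is the two preceding terms concatenated in order: term 3 = 0·77 = 077.
The next term joins 7707707777077 and 077770777707707777077.

7707707777077077770777707707777077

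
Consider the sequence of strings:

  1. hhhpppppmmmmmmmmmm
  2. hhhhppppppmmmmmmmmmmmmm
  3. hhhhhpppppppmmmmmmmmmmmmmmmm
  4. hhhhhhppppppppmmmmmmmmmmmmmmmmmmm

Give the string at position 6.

The n-th term is n h's then n+2 p's then 3n+1 m's, where the shown terms are n = 3, 4, 5, 6.
At n = 8 the blocks have lengths 8, 10, 25.

hhhhhhhhppppppppppmmmmmmmmmmmmmmmmmmmmmmmmm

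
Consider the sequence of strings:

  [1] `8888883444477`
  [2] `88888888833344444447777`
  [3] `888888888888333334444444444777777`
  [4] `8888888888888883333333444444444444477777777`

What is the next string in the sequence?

88888888888888888833333333344444444444444447777777777

Reading off run lengths: 8 runs 6, 9, 12, 15; 3 runs 1, 3, 5, 7; 4 runs 4, 7, 10, 13; 7 runs 2, 4, 6, 8 — each is linear in n (n = 1, 2, …).
At n = 5 the blocks have lengths 18, 9, 16, 10.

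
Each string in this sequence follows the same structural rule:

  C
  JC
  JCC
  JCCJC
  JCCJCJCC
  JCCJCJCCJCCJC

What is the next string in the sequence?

Each term (from the third on) is the previous term followed by the one before it: term 3 = JC·C = JCC.
The next term joins JCCJCJCCJCCJC and JCCJCJCC.

JCCJCJCCJCCJCJCCJCJCC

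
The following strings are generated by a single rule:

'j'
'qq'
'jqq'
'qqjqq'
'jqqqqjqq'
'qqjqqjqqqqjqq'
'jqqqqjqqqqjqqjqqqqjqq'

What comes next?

From term 3 onward, concatenate the second-to-last term with the last: j·qq = jqq, qq·jqq = qqjqq, …
Continuing: qqjqqjqqqqjqq · jqqqqjqqqqjqqjqqqqjqq gives term 8.

qqjqqjqqqqjqqjqqqqjqqqqjqqjqqqqjqq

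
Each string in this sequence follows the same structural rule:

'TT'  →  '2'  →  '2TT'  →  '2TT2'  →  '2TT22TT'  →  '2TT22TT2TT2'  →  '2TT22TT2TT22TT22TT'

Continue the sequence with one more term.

From term 3 onward, concatenate the last term with the second-to-last: 2·TT = 2TT, 2TT·2 = 2TT2, …
So term 8 is 2TT22TT2TT22TT22TT·2TT22TT2TT2.

2TT22TT2TT22TT22TT2TT22TT2TT2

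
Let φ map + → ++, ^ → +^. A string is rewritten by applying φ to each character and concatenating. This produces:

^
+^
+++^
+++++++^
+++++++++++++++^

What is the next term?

+++++++++++++++++++++++++++++++^

Applying the rule to each of the 16 symbols of +++++++++++++++^ gives the pieces ++ ++ ++ ++ ++ ++ ++ ++ ++ ++ ++ ++ ++ ++ ++ +^, which concatenate to the answer.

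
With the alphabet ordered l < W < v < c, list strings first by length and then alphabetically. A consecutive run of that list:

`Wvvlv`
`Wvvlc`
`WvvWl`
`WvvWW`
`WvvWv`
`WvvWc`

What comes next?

The successor of WvvWc increments the rightmost position that isn't already c and resets every position after it to l.

Wvvvl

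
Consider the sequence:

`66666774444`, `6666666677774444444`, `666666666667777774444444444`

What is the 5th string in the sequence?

6666666666666666677777777774444444444444444

Term n consists of 3n+2 6's, followed by 2n 7's, followed by 3n+1 4's (n = 1, 2, …).
At n = 5 the blocks have lengths 17, 10, 16.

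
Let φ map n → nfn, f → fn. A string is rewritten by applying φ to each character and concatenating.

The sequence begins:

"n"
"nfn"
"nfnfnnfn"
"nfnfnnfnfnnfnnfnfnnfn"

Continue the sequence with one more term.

nfnfnnfnfnnfnnfnfnnfnfnnfnnfnfnnfnnfnfnnfnfnnfnnfnfnnfn

φ(nfnfnnfnfnnfnnfnfnnfn) expands symbol-by-symbol to nfn fn nfn fn nfn nfn fn nfn fn nfn nfn fn nfn nfn fn nfn fn nfn nfn fn nfn; joining the 21 pieces gives the next term.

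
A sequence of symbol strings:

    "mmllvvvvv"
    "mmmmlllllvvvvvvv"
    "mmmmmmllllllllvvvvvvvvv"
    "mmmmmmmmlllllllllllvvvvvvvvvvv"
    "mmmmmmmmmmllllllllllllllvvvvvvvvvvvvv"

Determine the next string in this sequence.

Term n consists of 2n m's, followed by 3n-1 l's, followed by 2n+3 v's (n = 1, 2, …).
At n = 6 the blocks have lengths 12, 17, 15.

mmmmmmmmmmmmlllllllllllllllllvvvvvvvvvvvvvvv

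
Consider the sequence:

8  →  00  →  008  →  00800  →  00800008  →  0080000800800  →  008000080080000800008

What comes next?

Each term (from the third on) is the previous term followed by the one before it: term 3 = 00·8 = 008.
Continuing: 008000080080000800008 · 0080000800800 gives term 8.

0080000800800008000080080000800800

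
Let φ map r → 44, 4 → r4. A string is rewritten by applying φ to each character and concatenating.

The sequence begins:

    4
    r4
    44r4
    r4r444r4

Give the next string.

44r444r4r4r444r4

Expanding r4r444r4: r→44, 4→r4, r→44, 4→r4, 4→r4, 4→r4, r→44, 4→r4. Concatenated: 44 r4 44 r4 r4 r4 44 r4.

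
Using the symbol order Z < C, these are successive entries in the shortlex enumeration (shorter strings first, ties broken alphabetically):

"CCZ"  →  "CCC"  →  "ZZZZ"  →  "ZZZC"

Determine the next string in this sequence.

Find the rightmost character of ZZZC below C, bump it to the next letter, and reset everything to its right to Z.

ZZCZ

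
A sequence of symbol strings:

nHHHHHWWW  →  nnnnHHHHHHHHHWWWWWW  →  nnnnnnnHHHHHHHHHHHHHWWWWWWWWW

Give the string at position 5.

nnnnnnnnnnnnnHHHHHHHHHHHHHHHHHHHHHWWWWWWWWWWWWWWW

Term n consists of 3n-2 n's, followed by 4n+1 H's, followed by 3n W's (n = 1, 2, …).
Setting n = 5 gives 13, 21, 15 characters in each block.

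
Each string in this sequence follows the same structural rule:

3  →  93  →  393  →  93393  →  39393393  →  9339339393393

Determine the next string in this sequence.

Each term (from the third on) is the two preceding terms concatenated in order: term 3 = 3·93 = 393.
So term 7 is 39393393·9339339393393.

393933939339339393393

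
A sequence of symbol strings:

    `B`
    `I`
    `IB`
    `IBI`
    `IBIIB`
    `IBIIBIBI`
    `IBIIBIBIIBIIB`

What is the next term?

IBIIBIBIIBIIBIBIIBIBI

This is a Fibonacci-style word recurrence s(k) = s(k−1)·s(k−2): e.g. I·B = IB.
So term 8 is IBIIBIBIIBIIB·IBIIBIBI.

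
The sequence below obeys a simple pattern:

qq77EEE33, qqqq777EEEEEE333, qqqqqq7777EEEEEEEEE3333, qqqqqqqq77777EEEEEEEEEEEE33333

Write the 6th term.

qqqqqqqqqqqq7777777EEEEEEEEEEEEEEEEEE3333333

The n-th term is 2n q's then n+1 7's then 3n E's then n+1 3's (n = 1, 2, …).
For term 6, n = 6, so the run lengths are 12, 7, 18, 7.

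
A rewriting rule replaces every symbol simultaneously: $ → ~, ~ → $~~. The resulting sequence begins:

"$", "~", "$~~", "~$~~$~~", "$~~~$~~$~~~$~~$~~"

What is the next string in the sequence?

Applying the rule to each of the 17 symbols of $~~~$~~$~~~$~~$~~ gives the pieces ~ $~~ $~~ $~~ ~ $~~ $~~ ~ $~~ $~~ $~~ ~ $~~ $~~ ~ $~~ $~~, which concatenate to the answer.

~$~~$~~$~~~$~~$~~~$~~$~~$~~~$~~$~~~$~~$~~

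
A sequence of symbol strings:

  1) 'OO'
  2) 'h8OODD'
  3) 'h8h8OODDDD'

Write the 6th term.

h8h8h8h8h8OODDDDDDDDDD

s(k+1) = h8·s(k)·DD, so each term gains h8 as a prefix and DD as a suffix.
From h8h8OODDDD, 3 further steps: h8h8OODDDD → h8h8h8OODDDDDD → h8h8h8h8OODDDDDDDD → (answer).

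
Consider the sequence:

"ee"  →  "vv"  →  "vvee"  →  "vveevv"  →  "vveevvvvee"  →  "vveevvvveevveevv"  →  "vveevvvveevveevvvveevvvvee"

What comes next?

This is a Fibonacci-style word recurrence s(k) = s(k−1)·s(k−2): e.g. vv·ee = vvee.
The next term joins vveevvvveevveevvvveevvvvee and vveevvvveevveevv.

vveevvvveevveevvvveevvvveevveevvvveevveevv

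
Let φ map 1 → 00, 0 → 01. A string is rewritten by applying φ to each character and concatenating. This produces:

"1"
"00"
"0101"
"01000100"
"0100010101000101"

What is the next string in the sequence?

Rewriting the 16 symbols of 0100010101000101 one by one yields 01 00 01 01 01 00 01 00 01 00 01 01 01 00 01 00; concatenated:

01000101010001000100010101000100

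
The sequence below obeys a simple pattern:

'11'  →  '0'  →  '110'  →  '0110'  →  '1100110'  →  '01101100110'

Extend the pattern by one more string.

110011001101100110

This is a Fibonacci-style word recurrence s(k) = s(k−2)·s(k−1): e.g. 11·0 = 110.
So term 7 is 1100110·01101100110.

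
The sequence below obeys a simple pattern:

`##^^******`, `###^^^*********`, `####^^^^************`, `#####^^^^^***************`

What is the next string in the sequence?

The n-th term is n #'s then n ^'s then 3n *'s, where the shown terms are n = 2, 3, 4, 5.
For the next term, n = 6, so the run lengths are 6, 6, 18.

######^^^^^^******************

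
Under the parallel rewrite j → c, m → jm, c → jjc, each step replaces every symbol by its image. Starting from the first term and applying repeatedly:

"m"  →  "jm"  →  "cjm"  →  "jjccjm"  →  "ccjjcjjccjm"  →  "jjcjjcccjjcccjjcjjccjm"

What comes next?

Rewriting the 22 symbols of jjcjjcccjjcccjjcjjccjm one by one yields c c jjc c c jjc jjc jjc c c jjc jjc jjc c c jjc c c jjc jjc c jm; concatenated:

ccjjcccjjcjjcjjcccjjcjjcjjcccjjcccjjcjjccjm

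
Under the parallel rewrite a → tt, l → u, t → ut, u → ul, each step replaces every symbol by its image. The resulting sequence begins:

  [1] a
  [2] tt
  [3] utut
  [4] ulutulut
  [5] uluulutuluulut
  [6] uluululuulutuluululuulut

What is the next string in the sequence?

Replace each of the 24 characters of uluululuulutuluululuulut in place — ul u ul ul u ul u ul ul u ul ut ul u ul ul u ul u ul ul u ul ut — and concatenate.

uluululuuluululuulutuluululuuluululuulut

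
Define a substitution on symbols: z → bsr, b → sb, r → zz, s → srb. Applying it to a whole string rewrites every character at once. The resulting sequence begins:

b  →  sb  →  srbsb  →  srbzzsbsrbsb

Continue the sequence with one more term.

srbzzsbbsrbsrsrbsbsrbzzsbsrbsb

Apply φ to srbzzsbsrbsb symbol by symbol: s→srb, r→zz, b→sb, z→bsr, z→bsr, s→srb, b→sb, s→srb, r→zz, b→sb, s→srb, b→sb; joined: srb zz sb bsr bsr srb sb srb zz sb srb sb.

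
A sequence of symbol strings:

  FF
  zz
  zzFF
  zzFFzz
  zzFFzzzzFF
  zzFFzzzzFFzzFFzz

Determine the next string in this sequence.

zzFFzzzzFFzzFFzzzzFFzzzzFF

This is a Fibonacci-style word recurrence s(k) = s(k−1)·s(k−2): e.g. zz·FF = zzFF.
So term 7 is zzFFzzzzFFzzFFzz·zzFFzzzzFF.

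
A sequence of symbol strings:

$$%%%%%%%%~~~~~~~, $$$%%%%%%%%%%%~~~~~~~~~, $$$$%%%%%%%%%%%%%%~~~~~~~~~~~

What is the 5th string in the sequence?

Reading off run lengths: $ runs 2, 3, 4; % runs 8, 11, 14; ~ runs 7, 9, 11 — each is linear in n, where the shown terms are n = 2, 3, 4.
For term 5, n = 6, so the run lengths are 6, 20, 15.

$$$$$$%%%%%%%%%%%%%%%%%%%%~~~~~~~~~~~~~~~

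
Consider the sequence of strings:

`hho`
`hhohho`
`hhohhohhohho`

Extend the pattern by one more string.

Each string is two copies of the previous one concatenated.
So the next term is two copies of hhohhohhohho.

hhohhohhohhohhohhohhohho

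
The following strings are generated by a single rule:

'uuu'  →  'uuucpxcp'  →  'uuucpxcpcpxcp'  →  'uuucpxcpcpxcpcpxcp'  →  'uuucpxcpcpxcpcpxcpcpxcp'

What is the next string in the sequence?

The strings grow by a fixed suffix cpxcp each time.
So the next term is uuucpxcpcpxcpcpxcpcpxcp·cpxcp.

uuucpxcpcpxcpcpxcpcpxcpcpxcp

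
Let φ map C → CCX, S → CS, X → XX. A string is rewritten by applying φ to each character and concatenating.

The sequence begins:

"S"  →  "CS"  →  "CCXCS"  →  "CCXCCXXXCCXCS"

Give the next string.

Rewriting the 13 symbols of CCXCCXXXCCXCS one by one yields CCX CCX XX CCX CCX XX XX XX CCX CCX XX CCX CS; concatenated:

CCXCCXXXCCXCCXXXXXXXCCXCCXXXCCXCS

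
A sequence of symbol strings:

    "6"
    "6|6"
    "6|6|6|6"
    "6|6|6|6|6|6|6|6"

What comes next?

6|6|6|6|6|6|6|6|6|6|6|6|6|6|6|6

Every step duplicates the string with '|' between the halves.
One more doubling of 6|6|6|6|6|6|6|6 gives the answer.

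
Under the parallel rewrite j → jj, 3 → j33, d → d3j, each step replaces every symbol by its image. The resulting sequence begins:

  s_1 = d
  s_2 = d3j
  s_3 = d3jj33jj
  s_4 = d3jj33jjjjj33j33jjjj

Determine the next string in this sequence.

Replace each of the 20 characters of d3jj33jjjjj33j33jjjj in place — d3j j33 jj jj j33 j33 jj jj jj jj jj j33 j33 jj j33 j33 jj jj jj jj — and concatenate.

d3jj33jjjjj33j33jjjjjjjjjjj33j33jjj33j33jjjjjjjj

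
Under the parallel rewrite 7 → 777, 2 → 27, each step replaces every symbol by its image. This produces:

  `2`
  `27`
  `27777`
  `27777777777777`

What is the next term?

27777777777777777777777777777777777777777

Replace each of the 14 characters of 27777777777777 in place — 27 777 777 777 777 777 777 777 777 777 777 777 777 777 — and concatenate.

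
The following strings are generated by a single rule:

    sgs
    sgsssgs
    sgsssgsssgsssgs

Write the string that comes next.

Every step duplicates the string with 's' between the halves.
One more doubling of sgsssgsssgsssgs gives the answer.

sgsssgsssgsssgsssgsssgsssgsssgs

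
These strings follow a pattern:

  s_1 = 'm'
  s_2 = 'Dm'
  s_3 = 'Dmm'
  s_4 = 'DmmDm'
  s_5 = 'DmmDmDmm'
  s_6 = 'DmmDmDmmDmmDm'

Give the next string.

DmmDmDmmDmmDmDmmDmDmm

Each term (from the third on) is the previous term followed by the one before it: term 3 = Dm·m = Dmm.
So term 7 is DmmDmDmmDmmDm·DmmDmDmm.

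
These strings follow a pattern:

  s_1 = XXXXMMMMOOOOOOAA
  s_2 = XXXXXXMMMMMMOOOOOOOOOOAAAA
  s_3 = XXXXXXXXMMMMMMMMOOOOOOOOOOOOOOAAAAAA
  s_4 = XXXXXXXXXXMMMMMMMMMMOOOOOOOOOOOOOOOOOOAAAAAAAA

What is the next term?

The n-th term is 2n X's then 2n M's then 4n-2 O's then 2n-2 A's, where the shown terms are n = 2, 3, 4, 5.
For the next term, n = 6, so the run lengths are 12, 12, 22, 10.

XXXXXXXXXXXXMMMMMMMMMMMMOOOOOOOOOOOOOOOOOOOOOOAAAAAAAAAA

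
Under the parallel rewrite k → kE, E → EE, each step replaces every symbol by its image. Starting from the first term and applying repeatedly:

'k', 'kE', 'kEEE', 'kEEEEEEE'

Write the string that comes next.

Expanding kEEEEEEE: k→kE, E→EE, E→EE, E→EE, E→EE, E→EE, E→EE, E→EE. Concatenated: kE EE EE EE EE EE EE EE.

kEEEEEEEEEEEEEEE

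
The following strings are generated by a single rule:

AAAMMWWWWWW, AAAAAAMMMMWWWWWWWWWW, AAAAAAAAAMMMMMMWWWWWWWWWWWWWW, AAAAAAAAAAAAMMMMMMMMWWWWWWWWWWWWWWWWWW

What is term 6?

Term n consists of 3n A's, followed by 2n M's, followed by 4n+2 W's (n = 1, 2, …).
For term 6, n = 6, so the run lengths are 18, 12, 26.

AAAAAAAAAAAAAAAAAAMMMMMMMMMMMMWWWWWWWWWWWWWWWWWWWWWWWWWW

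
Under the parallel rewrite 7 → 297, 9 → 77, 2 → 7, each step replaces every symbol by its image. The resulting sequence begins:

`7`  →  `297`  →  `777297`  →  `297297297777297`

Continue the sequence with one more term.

φ(297297297777297) expands symbol-by-symbol to 7 77 297 7 77 297 7 77 297 297 297 297 7 77 297; joining the 15 pieces gives the next term.

777297777297777297297297297777297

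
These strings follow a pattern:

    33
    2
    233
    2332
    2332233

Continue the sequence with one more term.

23322332332

Each term (from the third on) is the previous term followed by the one before it: term 3 = 2·33 = 233.
So term 6 is 2332233·2332.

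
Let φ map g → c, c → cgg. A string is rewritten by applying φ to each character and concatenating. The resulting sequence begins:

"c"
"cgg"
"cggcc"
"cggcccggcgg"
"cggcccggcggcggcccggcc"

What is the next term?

cggcccggcggcggcccggcccggcccggcggcggcccggcgg

Applying the rule to each of the 21 symbols of cggcccggcggcggcccggcc gives the pieces cgg c c cgg cgg cgg c c cgg c c cgg c c cgg cgg cgg c c cgg cgg, which concatenate to the answer.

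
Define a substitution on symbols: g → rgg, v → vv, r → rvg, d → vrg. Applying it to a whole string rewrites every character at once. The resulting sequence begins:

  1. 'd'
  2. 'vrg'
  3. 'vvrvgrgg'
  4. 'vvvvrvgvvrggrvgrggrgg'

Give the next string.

Applying the rule to each of the 21 symbols of vvvvrvgvvrggrvgrggrgg gives the pieces vv vv vv vv rvg vv rgg vv vv rvg rgg rgg rvg vv rgg rvg rgg rgg rvg rgg rgg, which concatenate to the answer.

vvvvvvvvrvgvvrggvvvvrvgrggrggrvgvvrggrvgrggrggrvgrggrgg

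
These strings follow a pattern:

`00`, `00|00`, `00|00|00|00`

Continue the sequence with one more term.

00|00|00|00|00|00|00|00

Each string is two copies of the previous one joined by '|'.
So the next term is two copies of 00|00|00|00 with '|' between the halves.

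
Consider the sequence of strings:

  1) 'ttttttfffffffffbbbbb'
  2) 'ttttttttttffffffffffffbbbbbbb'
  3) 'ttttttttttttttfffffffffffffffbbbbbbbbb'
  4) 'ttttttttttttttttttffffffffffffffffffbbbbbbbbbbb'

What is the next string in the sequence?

Each string has the form t^{4n-2} f^{3n+3} b^{2n+1}, where the shown terms are n = 2, 3, 4, 5.
Setting n = 6 gives 22, 21, 13 characters in each block.

ttttttttttttttttttttttfffffffffffffffffffffbbbbbbbbbbbbb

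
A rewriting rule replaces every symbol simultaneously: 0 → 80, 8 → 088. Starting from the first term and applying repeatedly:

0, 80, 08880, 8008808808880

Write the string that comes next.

0888080088088800880888008808808880

Applying the rule to each of the 13 symbols of 8008808808880 gives the pieces 088 80 80 088 088 80 088 088 80 088 088 088 80, which concatenate to the answer.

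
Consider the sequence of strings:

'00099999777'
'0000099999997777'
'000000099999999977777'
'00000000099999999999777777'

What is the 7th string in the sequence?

Reading off run lengths: 0 runs 3, 5, 7, 9; 9 runs 5, 7, 9, 11; 7 runs 3, 4, 5, 6 — each is linear in n, where the shown terms are n = 2, 3, 4, 5.
At n = 8 the blocks have lengths 15, 17, 9.

00000000000000099999999999999999777777777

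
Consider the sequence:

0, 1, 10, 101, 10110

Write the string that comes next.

10110101

This is a Fibonacci-style word recurrence s(k) = s(k−1)·s(k−2): e.g. 1·0 = 10.
So term 6 is 10110·101.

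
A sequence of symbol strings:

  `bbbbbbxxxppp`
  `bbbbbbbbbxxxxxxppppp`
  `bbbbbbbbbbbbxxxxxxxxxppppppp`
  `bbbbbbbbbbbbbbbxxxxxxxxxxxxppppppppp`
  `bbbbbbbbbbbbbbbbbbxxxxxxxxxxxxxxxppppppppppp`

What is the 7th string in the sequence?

Term n consists of 3n+3 b's, followed by 3n x's, followed by 2n+1 p's (n = 1, 2, …).
For term 7, n = 7, so the run lengths are 24, 21, 15.

bbbbbbbbbbbbbbbbbbbbbbbbxxxxxxxxxxxxxxxxxxxxxppppppppppppppp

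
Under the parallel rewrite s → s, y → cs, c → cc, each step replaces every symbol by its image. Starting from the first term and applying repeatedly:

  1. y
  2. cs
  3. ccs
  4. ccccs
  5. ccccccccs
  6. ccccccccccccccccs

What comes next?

Applying the rule to each of the 17 symbols of ccccccccccccccccs gives the pieces cc cc cc cc cc cc cc cc cc cc cc cc cc cc cc cc s, which concatenate to the answer.

ccccccccccccccccccccccccccccccccs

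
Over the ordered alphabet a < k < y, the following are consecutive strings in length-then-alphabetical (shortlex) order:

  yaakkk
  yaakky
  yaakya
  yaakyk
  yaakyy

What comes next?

yaayaa

Find the rightmost character of yaakyy below y, bump it to the next letter, and reset everything to its right to a.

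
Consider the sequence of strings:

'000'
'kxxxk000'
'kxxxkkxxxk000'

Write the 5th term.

kxxxkkxxxkkxxxkkxxxk000

Every step adds kxxxk at the front: s(k+1) = kxxxk·s(k).
From kxxxkkxxxk000, 2 further steps: kxxxkkxxxk000 → kxxxkkxxxkkxxxk000 → (answer).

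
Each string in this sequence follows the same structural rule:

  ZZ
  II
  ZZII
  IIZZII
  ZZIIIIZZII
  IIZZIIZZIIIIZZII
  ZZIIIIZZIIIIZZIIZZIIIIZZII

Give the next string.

From term 3 onward, concatenate the second-to-last term with the last: ZZ·II = ZZII, II·ZZII = IIZZII, …
Continuing: IIZZIIZZIIIIZZII · ZZIIIIZZIIIIZZIIZZIIIIZZII gives term 8.

IIZZIIZZIIIIZZIIZZIIIIZZIIIIZZIIZZIIIIZZII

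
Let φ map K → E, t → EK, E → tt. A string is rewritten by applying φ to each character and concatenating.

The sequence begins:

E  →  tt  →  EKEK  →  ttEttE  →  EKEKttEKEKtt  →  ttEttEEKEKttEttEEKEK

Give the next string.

Rewriting the 20 symbols of ttEttEEKEKttEttEEKEK one by one yields EK EK tt EK EK tt tt E tt E EK EK tt EK EK tt tt E tt E; concatenated:

EKEKttEKEKttttEttEEKEKttEKEKttttEttE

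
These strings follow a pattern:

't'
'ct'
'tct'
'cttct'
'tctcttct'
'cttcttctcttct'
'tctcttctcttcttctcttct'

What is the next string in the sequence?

Each term (from the third on) is the two preceding terms concatenated in order: term 3 = t·ct = tct.
Continuing: cttcttctcttct · tctcttctcttcttctcttct gives term 8.

cttcttctcttcttctcttctcttcttctcttct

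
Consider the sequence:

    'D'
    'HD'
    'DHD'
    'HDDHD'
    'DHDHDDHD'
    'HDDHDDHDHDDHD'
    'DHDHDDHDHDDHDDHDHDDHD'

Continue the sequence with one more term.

Each term (from the third on) is the two preceding terms concatenated in order: term 3 = D·HD = DHD.
So term 8 is HDDHDDHDHDDHD·DHDHDDHDHDDHDDHDHDDHD.

HDDHDDHDHDDHDDHDHDDHDHDDHDDHDHDDHD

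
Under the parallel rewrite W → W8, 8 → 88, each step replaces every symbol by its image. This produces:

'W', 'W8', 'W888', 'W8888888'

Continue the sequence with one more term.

Expanding W8888888: W→W8, 8→88, 8→88, 8→88, 8→88, 8→88, 8→88, 8→88. Concatenated: W8 88 88 88 88 88 88 88.

W888888888888888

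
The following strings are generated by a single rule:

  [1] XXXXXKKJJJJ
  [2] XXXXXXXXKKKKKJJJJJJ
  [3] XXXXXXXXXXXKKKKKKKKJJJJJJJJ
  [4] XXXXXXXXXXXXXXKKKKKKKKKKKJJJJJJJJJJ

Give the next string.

Reading off run lengths: X runs 5, 8, 11, 14; K runs 2, 5, 8, 11; J runs 4, 6, 8, 10 — each is linear in n (n = 1, 2, …).
For the next term, n = 5, so the run lengths are 17, 14, 12.

XXXXXXXXXXXXXXXXXKKKKKKKKKKKKKKJJJJJJJJJJJJ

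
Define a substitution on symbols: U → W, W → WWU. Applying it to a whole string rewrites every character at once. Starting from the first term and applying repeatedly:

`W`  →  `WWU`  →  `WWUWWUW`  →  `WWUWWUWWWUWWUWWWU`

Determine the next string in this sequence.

Rewriting the 17 symbols of WWUWWUWWWUWWUWWWU one by one yields WWU WWU W WWU WWU W WWU WWU WWU W WWU WWU W WWU WWU WWU W; concatenated:

WWUWWUWWWUWWUWWWUWWUWWUWWWUWWUWWWUWWUWWUW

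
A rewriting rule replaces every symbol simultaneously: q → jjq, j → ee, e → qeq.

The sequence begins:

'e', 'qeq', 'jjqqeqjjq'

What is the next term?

eeeejjqjjqqeqjjqeeeejjq

Expanding jjqqeqjjq: j→ee, j→ee, q→jjq, q→jjq, e→qeq, q→jjq, j→ee, j→ee, q→jjq. Concatenated: ee ee jjq jjq qeq jjq ee ee jjq.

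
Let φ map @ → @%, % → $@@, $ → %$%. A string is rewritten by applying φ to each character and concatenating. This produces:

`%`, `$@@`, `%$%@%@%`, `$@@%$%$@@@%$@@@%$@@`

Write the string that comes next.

Rewriting the 19 symbols of $@@%$%$@@@%$@@@%$@@ one by one yields %$% @% @% $@@ %$% $@@ %$% @% @% @% $@@ %$% @% @% @% $@@ %$% @% @%; concatenated:

%$%@%@%$@@%$%$@@%$%@%@%@%$@@%$%@%@%@%$@@%$%@%@%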